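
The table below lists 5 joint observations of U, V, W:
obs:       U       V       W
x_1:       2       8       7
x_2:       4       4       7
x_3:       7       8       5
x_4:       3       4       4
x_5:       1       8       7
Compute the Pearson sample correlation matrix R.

Step 1 — column means:
  mean(U) = (2 + 4 + 7 + 3 + 1) / 5 = 17/5 = 3.4
  mean(V) = (8 + 4 + 8 + 4 + 8) / 5 = 32/5 = 6.4
  mean(W) = (7 + 7 + 5 + 4 + 7) / 5 = 30/5 = 6

Step 2 — sample variances and covariances s[i,j] = (1/(n-1)) · Σ_k (x_{k,i} - mean_i) · (x_{k,j} - mean_j), with n-1 = 4:
  s[U,U] = ((-1.4)·(-1.4) + (0.6)·(0.6) + (3.6)·(3.6) + (-0.4)·(-0.4) + (-2.4)·(-2.4)) / 4 = 21.2/4 = 5.3
  s[U,V] = ((-1.4)·(1.6) + (0.6)·(-2.4) + (3.6)·(1.6) + (-0.4)·(-2.4) + (-2.4)·(1.6)) / 4 = -0.8/4 = -0.2
  s[U,W] = ((-1.4)·(1) + (0.6)·(1) + (3.6)·(-1) + (-0.4)·(-2) + (-2.4)·(1)) / 4 = -6/4 = -1.5
  s[V,V] = ((1.6)·(1.6) + (-2.4)·(-2.4) + (1.6)·(1.6) + (-2.4)·(-2.4) + (1.6)·(1.6)) / 4 = 19.2/4 = 4.8
  s[V,W] = ((1.6)·(1) + (-2.4)·(1) + (1.6)·(-1) + (-2.4)·(-2) + (1.6)·(1)) / 4 = 4/4 = 1
  s[W,W] = ((1)·(1) + (1)·(1) + (-1)·(-1) + (-2)·(-2) + (1)·(1)) / 4 = 8/4 = 2
  Sample standard deviations s_i = √(s[i,i]):
  s(U) = √(5.3) = 2.3022
  s(V) = √(4.8) = 2.1909
  s(W) = √(2) = 1.4142

Step 3 — r_{ij} = s_{ij} / (s_i · s_j):
  r[U,U] = 1 (diagonal).
  r[U,V] = -0.2 / (2.3022 · 2.1909) = -0.2 / 5.0438 = -0.0397
  r[U,W] = -1.5 / (2.3022 · 1.4142) = -1.5 / 3.2558 = -0.4607
  r[V,V] = 1 (diagonal).
  r[V,W] = 1 / (2.1909 · 1.4142) = 1 / 3.0984 = 0.3227
  r[W,W] = 1 (diagonal).

R is symmetric with unit diagonal. Assembling:

R = [[1, -0.0397, -0.4607],
 [-0.0397, 1, 0.3227],
 [-0.4607, 0.3227, 1]]


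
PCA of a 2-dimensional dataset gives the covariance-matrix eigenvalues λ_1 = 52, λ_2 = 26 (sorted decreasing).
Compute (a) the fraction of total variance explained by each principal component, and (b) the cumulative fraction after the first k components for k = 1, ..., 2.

Step 1 — total variance = trace(Sigma) = Σ λ_i = 52 + 26 = 78.

Step 2 — fraction explained by component i = λ_i / Σ λ:
  PC1: 52/78 = 0.6667
  PC2: 26/78 = 0.3333

Step 3 — cumulative fraction after k components = (λ_1 + ... + λ_k) / Σ λ:
  k = 1: 52/78 = 0.6667
  k = 2: (52 + 26)/78 = 78/78 = 1

Summary (fraction, with percent):

explained: PC1 0.6667 (66.67%), PC2 0.3333 (33.33%);  cumulative: 0.6667, 1


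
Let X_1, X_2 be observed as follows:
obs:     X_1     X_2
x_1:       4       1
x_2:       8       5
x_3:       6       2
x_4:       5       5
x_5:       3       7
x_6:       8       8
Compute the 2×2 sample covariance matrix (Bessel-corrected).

Step 1 — column means:
  mean(X_1) = (4 + 8 + 6 + 5 + 3 + 8) / 6 = 34/6 = 5.6667
  mean(X_2) = (1 + 5 + 2 + 5 + 7 + 8) / 6 = 28/6 = 4.6667

Step 2 — sample covariance S[i,j] = (1/(n-1)) · Σ_k (x_{k,i} - mean_i) · (x_{k,j} - mean_j), with n-1 = 5.
  S[X_1,X_1] = ((-1.6667)·(-1.6667) + (2.3333)·(2.3333) + (0.3333)·(0.3333) + (-0.6667)·(-0.6667) + (-2.6667)·(-2.6667) + (2.3333)·(2.3333)) / 5 = 21.3333/5 = 4.2667
  S[X_1,X_2] = ((-1.6667)·(-3.6667) + (2.3333)·(0.3333) + (0.3333)·(-2.6667) + (-0.6667)·(0.3333) + (-2.6667)·(2.3333) + (2.3333)·(3.3333)) / 5 = 7.3333/5 = 1.4667
  S[X_2,X_2] = ((-3.6667)·(-3.6667) + (0.3333)·(0.3333) + (-2.6667)·(-2.6667) + (0.3333)·(0.3333) + (2.3333)·(2.3333) + (3.3333)·(3.3333)) / 5 = 37.3333/5 = 7.4667

S is symmetric (S[j,i] = S[i,j]). Assembling:

S = [[4.2667, 1.4667],
 [1.4667, 7.4667]]


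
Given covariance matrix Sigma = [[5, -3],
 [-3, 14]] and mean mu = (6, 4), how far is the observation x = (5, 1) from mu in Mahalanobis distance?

Step 1 — centre the observation: (x - mu) = (-1, -3).

Step 2 — invert Sigma. det(Sigma) = 5·14 - (-3)² = 61.
  Sigma^{-1} = (1/det) · [[d, -b], [-b, a]] = [[0.2295, 0.0492],
 [0.0492, 0.082]].

Step 3 — form the quadratic (x - mu)^T · Sigma^{-1} · (x - mu):
  Sigma^{-1} · (x - mu) = (-0.377, -0.2951).
  (x - mu)^T · [Sigma^{-1} · (x - mu)] = (-1)·(-0.377) + (-3)·(-0.2951) = 1.2623.

Step 4 — take square root: d = √(1.2623) ≈ 1.1235.

d(x, mu) = √(1.2623) ≈ 1.1235


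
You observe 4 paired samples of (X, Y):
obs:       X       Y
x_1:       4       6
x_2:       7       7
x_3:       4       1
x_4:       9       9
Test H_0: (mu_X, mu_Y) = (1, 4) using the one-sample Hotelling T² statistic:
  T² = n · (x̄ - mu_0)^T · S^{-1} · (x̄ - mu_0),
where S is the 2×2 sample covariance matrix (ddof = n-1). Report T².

Step 1 — sample mean vector:
  mean(X) = (4 + 7 + 4 + 9) / 4 = 24/4 = 6
  mean(Y) = (6 + 7 + 1 + 9) / 4 = 23/4 = 5.75
  x̄ = (6, 5.75),  deviation x̄ - mu_0 = (6, 5.75) - (1, 4) = (5, 1.75).

Step 2 — sample covariance matrix, S[i,j] = (1/(n-1)) · Σ_k (x_{k,i} - mean_i) · (x_{k,j} - mean_j), divisor n-1 = 3:
  S[X,X] = ((-2)·(-2) + (1)·(1) + (-2)·(-2) + (3)·(3)) / 3 = 18/3 = 6
  S[X,Y] = ((-2)·(0.25) + (1)·(1.25) + (-2)·(-4.75) + (3)·(3.25)) / 3 = 20/3 = 6.6667
  S[Y,Y] = ((0.25)·(0.25) + (1.25)·(1.25) + (-4.75)·(-4.75) + (3.25)·(3.25)) / 3 = 34.75/3 = 11.5833
  S = [[6, 6.6667],
 [6.6667, 11.5833]].

Step 3 — invert S. det(S) = 6·11.5833 - (6.6667)² = 25.0556.
  S^{-1} = (1/det) · [[d, -b], [-b, a]] = [[0.4623, -0.2661],
 [-0.2661, 0.2395]].

Step 4 — quadratic form (x̄ - mu_0)^T · S^{-1} · (x̄ - mu_0):
  S^{-1} · (x̄ - mu_0) = (1.8459, -0.9113),
  (x̄ - mu_0)^T · [...] = (5)·(1.8459) + (1.75)·(-0.9113) = 7.6347.

Step 5 — scale by n: T² = 4 · 7.6347 = 30.5388.

T² ≈ 30.5388


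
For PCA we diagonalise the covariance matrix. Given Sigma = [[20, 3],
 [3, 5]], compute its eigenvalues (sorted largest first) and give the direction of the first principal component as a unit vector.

Step 1 — characteristic polynomial of 2×2 Sigma:
  det(Sigma - λI) = λ² - trace · λ + det = 0.
  trace = 20 + 5 = 25, det = 20·5 - (3)² = 91.
Step 2 — discriminant:
  Δ = trace² - 4·det = 625 - 364 = 261.
Step 3 — eigenvalues:
  λ = (trace ± √Δ)/2 = (25 ± 16.1555)/2,
  λ_1 = 20.5777,  λ_2 = 4.4223.

Step 4 — unit eigenvector for λ_1: solve (Sigma - λ_1 I)v = 0. First row:
  (20 - 20.5777)·v_x + (3)·v_y = 0, i.e. (-0.5777)·v_x + (3)·v_y = 0,
  so v ∝ (b, λ_1 - a) = (3, 0.5777) = u.
  ||u|| = √((3)² + (0.5777)²) = √(9.3338) ≈ 3.0551,
  v_1 = u/||u|| ≈ (0.982, 0.1891) (||v_1|| = 1).

λ_1 = 20.5777,  λ_2 = 4.4223;  v_1 ≈ (0.982, 0.1891)


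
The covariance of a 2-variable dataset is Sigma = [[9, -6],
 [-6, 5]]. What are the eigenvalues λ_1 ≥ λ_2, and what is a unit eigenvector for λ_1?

Step 1 — characteristic polynomial of 2×2 Sigma:
  det(Sigma - λI) = λ² - trace · λ + det = 0.
  trace = 9 + 5 = 14, det = 9·5 - (-6)² = 9.
Step 2 — discriminant:
  Δ = trace² - 4·det = 196 - 36 = 160.
Step 3 — eigenvalues:
  λ = (trace ± √Δ)/2 = (14 ± 12.6491)/2,
  λ_1 = 13.3246,  λ_2 = 0.6754.

Step 4 — unit eigenvector for λ_1: solve (Sigma - λ_1 I)v = 0. First row:
  (9 - 13.3246)·v_x + (-6)·v_y = 0, i.e. (-4.3246)·v_x + (-6)·v_y = 0,
  so v ∝ (b, λ_1 - a) = (-6, 4.3246); multiply by -1 so the first entry is positive: u = (6, -4.3246).
  ||u|| = √((6)² + (-4.3246)²) = √(54.7018) ≈ 7.3961,
  v_1 = u/||u|| ≈ (0.8112, -0.5847) (||v_1|| = 1).

λ_1 = 13.3246,  λ_2 = 0.6754;  v_1 ≈ (0.8112, -0.5847)


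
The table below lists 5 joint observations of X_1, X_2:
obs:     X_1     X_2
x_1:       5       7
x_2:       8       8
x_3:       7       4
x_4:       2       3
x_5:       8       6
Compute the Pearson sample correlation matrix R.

Step 1 — column means:
  mean(X_1) = (5 + 8 + 7 + 2 + 8) / 5 = 30/5 = 6
  mean(X_2) = (7 + 8 + 4 + 3 + 6) / 5 = 28/5 = 5.6

Step 2 — sample variances and covariances s[i,j] = (1/(n-1)) · Σ_k (x_{k,i} - mean_i) · (x_{k,j} - mean_j), with n-1 = 4:
  s[X_1,X_1] = ((-1)·(-1) + (2)·(2) + (1)·(1) + (-4)·(-4) + (2)·(2)) / 4 = 26/4 = 6.5
  s[X_1,X_2] = ((-1)·(1.4) + (2)·(2.4) + (1)·(-1.6) + (-4)·(-2.6) + (2)·(0.4)) / 4 = 13/4 = 3.25
  s[X_2,X_2] = ((1.4)·(1.4) + (2.4)·(2.4) + (-1.6)·(-1.6) + (-2.6)·(-2.6) + (0.4)·(0.4)) / 4 = 17.2/4 = 4.3
  Sample standard deviations s_i = √(s[i,i]):
  s(X_1) = √(6.5) = 2.5495
  s(X_2) = √(4.3) = 2.0736

Step 3 — r_{ij} = s_{ij} / (s_i · s_j):
  r[X_1,X_1] = 1 (diagonal).
  r[X_1,X_2] = 3.25 / (2.5495 · 2.0736) = 3.25 / 5.2868 = 0.6147
  r[X_2,X_2] = 1 (diagonal).

R is symmetric with unit diagonal. Assembling:

R = [[1, 0.6147],
 [0.6147, 1]]


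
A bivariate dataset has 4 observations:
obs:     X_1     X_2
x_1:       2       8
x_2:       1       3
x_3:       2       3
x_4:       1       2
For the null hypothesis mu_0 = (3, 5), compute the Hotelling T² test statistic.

Step 1 — sample mean vector:
  mean(X_1) = (2 + 1 + 2 + 1) / 4 = 6/4 = 1.5
  mean(X_2) = (8 + 3 + 3 + 2) / 4 = 16/4 = 4
  x̄ = (1.5, 4),  deviation x̄ - mu_0 = (1.5, 4) - (3, 5) = (-1.5, -1).

Step 2 — sample covariance matrix, S[i,j] = (1/(n-1)) · Σ_k (x_{k,i} - mean_i) · (x_{k,j} - mean_j), divisor n-1 = 3:
  S[X_1,X_1] = ((0.5)·(0.5) + (-0.5)·(-0.5) + (0.5)·(0.5) + (-0.5)·(-0.5)) / 3 = 1/3 = 0.3333
  S[X_1,X_2] = ((0.5)·(4) + (-0.5)·(-1) + (0.5)·(-1) + (-0.5)·(-2)) / 3 = 3/3 = 1
  S[X_2,X_2] = ((4)·(4) + (-1)·(-1) + (-1)·(-1) + (-2)·(-2)) / 3 = 22/3 = 7.3333
  S = [[0.3333, 1],
 [1, 7.3333]].

Step 3 — invert S. det(S) = 0.3333·7.3333 - (1)² = 1.4444.
  S^{-1} = (1/det) · [[d, -b], [-b, a]] = [[5.0769, -0.6923],
 [-0.6923, 0.2308]].

Step 4 — quadratic form (x̄ - mu_0)^T · S^{-1} · (x̄ - mu_0):
  S^{-1} · (x̄ - mu_0) = (-6.9231, 0.8077),
  (x̄ - mu_0)^T · [...] = (-1.5)·(-6.9231) + (-1)·(0.8077) = 9.5769.

Step 5 — scale by n: T² = 4 · 9.5769 = 38.3077.

T² ≈ 38.3077


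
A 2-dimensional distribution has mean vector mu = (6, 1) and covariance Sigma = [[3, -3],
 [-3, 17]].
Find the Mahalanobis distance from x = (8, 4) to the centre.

Step 1 — centre the observation: (x - mu) = (2, 3).

Step 2 — invert Sigma. det(Sigma) = 3·17 - (-3)² = 42.
  Sigma^{-1} = (1/det) · [[d, -b], [-b, a]] = [[0.4048, 0.0714],
 [0.0714, 0.0714]].

Step 3 — form the quadratic (x - mu)^T · Sigma^{-1} · (x - mu):
  Sigma^{-1} · (x - mu) = (1.0238, 0.3571).
  (x - mu)^T · [Sigma^{-1} · (x - mu)] = (2)·(1.0238) + (3)·(0.3571) = 3.119.

Step 4 — take square root: d = √(3.119) ≈ 1.7661.

d(x, mu) = √(3.119) ≈ 1.7661


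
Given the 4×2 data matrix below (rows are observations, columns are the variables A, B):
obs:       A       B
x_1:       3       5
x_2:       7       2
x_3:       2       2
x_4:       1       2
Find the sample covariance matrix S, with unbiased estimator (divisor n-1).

Step 1 — column means:
  mean(A) = (3 + 7 + 2 + 1) / 4 = 13/4 = 3.25
  mean(B) = (5 + 2 + 2 + 2) / 4 = 11/4 = 2.75

Step 2 — sample covariance S[i,j] = (1/(n-1)) · Σ_k (x_{k,i} - mean_i) · (x_{k,j} - mean_j), with n-1 = 3.
  S[A,A] = ((-0.25)·(-0.25) + (3.75)·(3.75) + (-1.25)·(-1.25) + (-2.25)·(-2.25)) / 3 = 20.75/3 = 6.9167
  S[A,B] = ((-0.25)·(2.25) + (3.75)·(-0.75) + (-1.25)·(-0.75) + (-2.25)·(-0.75)) / 3 = -0.75/3 = -0.25
  S[B,B] = ((2.25)·(2.25) + (-0.75)·(-0.75) + (-0.75)·(-0.75) + (-0.75)·(-0.75)) / 3 = 6.75/3 = 2.25

S is symmetric (S[j,i] = S[i,j]). Assembling:

S = [[6.9167, -0.25],
 [-0.25, 2.25]]


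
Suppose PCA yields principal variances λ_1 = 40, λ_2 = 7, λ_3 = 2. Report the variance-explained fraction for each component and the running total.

Step 1 — total variance = trace(Sigma) = Σ λ_i = 40 + 7 + 2 = 49.

Step 2 — fraction explained by component i = λ_i / Σ λ:
  PC1: 40/49 = 0.8163
  PC2: 7/49 = 0.1429
  PC3: 2/49 = 0.0408

Step 3 — cumulative fraction after k components = (λ_1 + ... + λ_k) / Σ λ:
  k = 1: 40/49 = 0.8163
  k = 2: (40 + 7)/49 = 47/49 = 0.9592
  k = 3: (40 + 7 + 2)/49 = 49/49 = 1

Summary (fraction, with percent):

explained: PC1 0.8163 (81.63%), PC2 0.1429 (14.29%), PC3 0.0408 (4.08%);  cumulative: 0.8163, 0.9592, 1


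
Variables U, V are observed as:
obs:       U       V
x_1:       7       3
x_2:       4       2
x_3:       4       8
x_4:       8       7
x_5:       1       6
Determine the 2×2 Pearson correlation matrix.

Step 1 — column means:
  mean(U) = (7 + 4 + 4 + 8 + 1) / 5 = 24/5 = 4.8
  mean(V) = (3 + 2 + 8 + 7 + 6) / 5 = 26/5 = 5.2

Step 2 — sample variances and covariances s[i,j] = (1/(n-1)) · Σ_k (x_{k,i} - mean_i) · (x_{k,j} - mean_j), with n-1 = 4:
  s[U,U] = ((2.2)·(2.2) + (-0.8)·(-0.8) + (-0.8)·(-0.8) + (3.2)·(3.2) + (-3.8)·(-3.8)) / 4 = 30.8/4 = 7.7
  s[U,V] = ((2.2)·(-2.2) + (-0.8)·(-3.2) + (-0.8)·(2.8) + (3.2)·(1.8) + (-3.8)·(0.8)) / 4 = -1.8/4 = -0.45
  s[V,V] = ((-2.2)·(-2.2) + (-3.2)·(-3.2) + (2.8)·(2.8) + (1.8)·(1.8) + (0.8)·(0.8)) / 4 = 26.8/4 = 6.7
  Sample standard deviations s_i = √(s[i,i]):
  s(U) = √(7.7) = 2.7749
  s(V) = √(6.7) = 2.5884

Step 3 — r_{ij} = s_{ij} / (s_i · s_j):
  r[U,U] = 1 (diagonal).
  r[U,V] = -0.45 / (2.7749 · 2.5884) = -0.45 / 7.1826 = -0.0627
  r[V,V] = 1 (diagonal).

R is symmetric with unit diagonal. Assembling:

R = [[1, -0.0627],
 [-0.0627, 1]]


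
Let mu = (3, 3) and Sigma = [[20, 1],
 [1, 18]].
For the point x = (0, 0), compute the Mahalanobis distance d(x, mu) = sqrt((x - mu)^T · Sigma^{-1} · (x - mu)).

Step 1 — centre the observation: (x - mu) = (-3, -3).

Step 2 — invert Sigma. det(Sigma) = 20·18 - (1)² = 359.
  Sigma^{-1} = (1/det) · [[d, -b], [-b, a]] = [[0.0501, -0.0028],
 [-0.0028, 0.0557]].

Step 3 — form the quadratic (x - mu)^T · Sigma^{-1} · (x - mu):
  Sigma^{-1} · (x - mu) = (-0.1421, -0.1588).
  (x - mu)^T · [Sigma^{-1} · (x - mu)] = (-3)·(-0.1421) + (-3)·(-0.1588) = 0.9025.

Step 4 — take square root: d = √(0.9025) ≈ 0.95.

d(x, mu) = √(0.9025) ≈ 0.95


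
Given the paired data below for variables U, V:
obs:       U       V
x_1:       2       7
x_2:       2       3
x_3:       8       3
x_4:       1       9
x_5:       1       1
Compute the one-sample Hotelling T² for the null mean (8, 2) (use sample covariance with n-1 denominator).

Step 1 — sample mean vector:
  mean(U) = (2 + 2 + 8 + 1 + 1) / 5 = 14/5 = 2.8
  mean(V) = (7 + 3 + 3 + 9 + 1) / 5 = 23/5 = 4.6
  x̄ = (2.8, 4.6),  deviation x̄ - mu_0 = (2.8, 4.6) - (8, 2) = (-5.2, 2.6).

Step 2 — sample covariance matrix, S[i,j] = (1/(n-1)) · Σ_k (x_{k,i} - mean_i) · (x_{k,j} - mean_j), divisor n-1 = 4:
  S[U,U] = ((-0.8)·(-0.8) + (-0.8)·(-0.8) + (5.2)·(5.2) + (-1.8)·(-1.8) + (-1.8)·(-1.8)) / 4 = 34.8/4 = 8.7
  S[U,V] = ((-0.8)·(2.4) + (-0.8)·(-1.6) + (5.2)·(-1.6) + (-1.8)·(4.4) + (-1.8)·(-3.6)) / 4 = -10.4/4 = -2.6
  S[V,V] = ((2.4)·(2.4) + (-1.6)·(-1.6) + (-1.6)·(-1.6) + (4.4)·(4.4) + (-3.6)·(-3.6)) / 4 = 43.2/4 = 10.8
  S = [[8.7, -2.6],
 [-2.6, 10.8]].

Step 3 — invert S. det(S) = 8.7·10.8 - (-2.6)² = 87.2.
  S^{-1} = (1/det) · [[d, -b], [-b, a]] = [[0.1239, 0.0298],
 [0.0298, 0.0998]].

Step 4 — quadratic form (x̄ - mu_0)^T · S^{-1} · (x̄ - mu_0):
  S^{-1} · (x̄ - mu_0) = (-0.5665, 0.1044),
  (x̄ - mu_0)^T · [...] = (-5.2)·(-0.5665) + (2.6)·(0.1044) = 3.2172.

Step 5 — scale by n: T² = 5 · 3.2172 = 16.086.

T² ≈ 16.086


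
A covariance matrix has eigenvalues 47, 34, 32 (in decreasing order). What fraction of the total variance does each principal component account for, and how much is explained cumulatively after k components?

Step 1 — total variance = trace(Sigma) = Σ λ_i = 47 + 34 + 32 = 113.

Step 2 — fraction explained by component i = λ_i / Σ λ:
  PC1: 47/113 = 0.4159
  PC2: 34/113 = 0.3009
  PC3: 32/113 = 0.2832

Step 3 — cumulative fraction after k components = (λ_1 + ... + λ_k) / Σ λ:
  k = 1: 47/113 = 0.4159
  k = 2: (47 + 34)/113 = 81/113 = 0.7168
  k = 3: (47 + 34 + 32)/113 = 113/113 = 1

Summary (fraction, with percent):

explained: PC1 0.4159 (41.59%), PC2 0.3009 (30.09%), PC3 0.2832 (28.32%);  cumulative: 0.4159, 0.7168, 1


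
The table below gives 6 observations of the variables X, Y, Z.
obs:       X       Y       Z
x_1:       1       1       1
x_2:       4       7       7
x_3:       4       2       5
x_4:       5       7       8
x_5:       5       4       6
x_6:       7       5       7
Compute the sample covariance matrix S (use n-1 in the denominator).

Step 1 — column means:
  mean(X) = (1 + 4 + 4 + 5 + 5 + 7) / 6 = 26/6 = 4.3333
  mean(Y) = (1 + 7 + 2 + 7 + 4 + 5) / 6 = 26/6 = 4.3333
  mean(Z) = (1 + 7 + 5 + 8 + 6 + 7) / 6 = 34/6 = 5.6667

Step 2 — sample covariance S[i,j] = (1/(n-1)) · Σ_k (x_{k,i} - mean_i) · (x_{k,j} - mean_j), with n-1 = 5.
  S[X,X] = ((-3.3333)·(-3.3333) + (-0.3333)·(-0.3333) + (-0.3333)·(-0.3333) + (0.6667)·(0.6667) + (0.6667)·(0.6667) + (2.6667)·(2.6667)) / 5 = 19.3333/5 = 3.8667
  S[X,Y] = ((-3.3333)·(-3.3333) + (-0.3333)·(2.6667) + (-0.3333)·(-2.3333) + (0.6667)·(2.6667) + (0.6667)·(-0.3333) + (2.6667)·(0.6667)) / 5 = 14.3333/5 = 2.8667
  S[X,Z] = ((-3.3333)·(-4.6667) + (-0.3333)·(1.3333) + (-0.3333)·(-0.6667) + (0.6667)·(2.3333) + (0.6667)·(0.3333) + (2.6667)·(1.3333)) / 5 = 20.6667/5 = 4.1333
  S[Y,Y] = ((-3.3333)·(-3.3333) + (2.6667)·(2.6667) + (-2.3333)·(-2.3333) + (2.6667)·(2.6667) + (-0.3333)·(-0.3333) + (0.6667)·(0.6667)) / 5 = 31.3333/5 = 6.2667
  S[Y,Z] = ((-3.3333)·(-4.6667) + (2.6667)·(1.3333) + (-2.3333)·(-0.6667) + (2.6667)·(2.3333) + (-0.3333)·(0.3333) + (0.6667)·(1.3333)) / 5 = 27.6667/5 = 5.5333
  S[Z,Z] = ((-4.6667)·(-4.6667) + (1.3333)·(1.3333) + (-0.6667)·(-0.6667) + (2.3333)·(2.3333) + (0.3333)·(0.3333) + (1.3333)·(1.3333)) / 5 = 31.3333/5 = 6.2667

S is symmetric (S[j,i] = S[i,j]). Assembling:

S = [[3.8667, 2.8667, 4.1333],
 [2.8667, 6.2667, 5.5333],
 [4.1333, 5.5333, 6.2667]]


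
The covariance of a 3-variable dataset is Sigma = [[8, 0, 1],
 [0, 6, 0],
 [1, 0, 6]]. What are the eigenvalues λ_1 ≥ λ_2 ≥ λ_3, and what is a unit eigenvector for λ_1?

Step 1 — characteristic polynomial p(λ) = det(λI - Sigma) = λ³ - tr·λ² + c_1·λ - det, where tr = trace, c_1 = sum of the principal 2×2 minors, det = det(Sigma):
  tr = 8 + 6 + 6 = 20,
  c_1 = (8·6 - (0)²) + (8·6 - (1)²) + (6·6 - (0)²) = 48 + 47 + 36 = 131,
  det = 8·(6·6 - (0)²) - (0)·((0)·6 - (0)·(1)) + (1)·((0)·(0) - 6·(1)) = 8·(36) - (0)·(0) + (1)·(-6) = 282.
  So p(λ) = λ³ - 20λ² + 131λ - 282.
Step 2 — look for an integer root (rational root theorem: any rational root is an integer divisor of 282). Testing λ = 6:
  p(6) = 216 - 720 + 786 - 282 = 0  ✓
  Dividing out (λ - 6): p(λ) = (λ - 6)(λ² - 14λ + 47).
Step 3 — remaining eigenvalues from the quadratic λ² - 14λ + 47 = 0:
  Δ = 14² - 4·47 = 196 - 188 = 8,  λ = (14 ± √8)/2 = (14 ± 2.8284)/2 ≈ 8.4142 or 5.5858.
  Sorted: λ_1 = 8.4142,  λ_2 = 6,  λ_3 = 5.5858  (check: sum = 20 = tr ✓).

Step 4 — unit eigenvector for λ_1 ≈ 8.4142: v spans the null space of (Sigma - λ_1 I), whose rows are
  r_1 = (-0.4142, 0, 1),  r_2 = (0, -2.4142, 0),  r_3 = (1, 0, -2.4142).
  v is orthogonal to every row, so take v ∝ r_1 × r_2 = ((0)·(0) - (1)·(-2.4142), (1)·(0) - (-0.4142)·(0), (-0.4142)·(-2.4142) - (0)·(0)) ≈ (2.4142, 0, 1).
  Let u = (2.4142, 0, 1).
  ||u|| = √((2.4142)² + (0)² + (1)²) = √(6.8284) ≈ 2.6131,  v_1 = u/||u|| ≈ (0.9239, 0, 0.3827) (||v_1|| = 1).

λ_1 = 8.4142,  λ_2 = 6,  λ_3 = 5.5858;  v_1 ≈ (0.9239, 0, 0.3827)


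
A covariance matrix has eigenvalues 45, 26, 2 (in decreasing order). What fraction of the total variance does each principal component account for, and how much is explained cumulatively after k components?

Step 1 — total variance = trace(Sigma) = Σ λ_i = 45 + 26 + 2 = 73.

Step 2 — fraction explained by component i = λ_i / Σ λ:
  PC1: 45/73 = 0.6164
  PC2: 26/73 = 0.3562
  PC3: 2/73 = 0.0274

Step 3 — cumulative fraction after k components = (λ_1 + ... + λ_k) / Σ λ:
  k = 1: 45/73 = 0.6164
  k = 2: (45 + 26)/73 = 71/73 = 0.9726
  k = 3: (45 + 26 + 2)/73 = 73/73 = 1

Summary (fraction, with percent):

explained: PC1 0.6164 (61.64%), PC2 0.3562 (35.62%), PC3 0.0274 (2.74%);  cumulative: 0.6164, 0.9726, 1


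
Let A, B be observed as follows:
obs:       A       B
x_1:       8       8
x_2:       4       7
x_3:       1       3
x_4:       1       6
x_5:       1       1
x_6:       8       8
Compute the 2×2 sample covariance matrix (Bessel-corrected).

Step 1 — column means:
  mean(A) = (8 + 4 + 1 + 1 + 1 + 8) / 6 = 23/6 = 3.8333
  mean(B) = (8 + 7 + 3 + 6 + 1 + 8) / 6 = 33/6 = 5.5

Step 2 — sample covariance S[i,j] = (1/(n-1)) · Σ_k (x_{k,i} - mean_i) · (x_{k,j} - mean_j), with n-1 = 5.
  S[A,A] = ((4.1667)·(4.1667) + (0.1667)·(0.1667) + (-2.8333)·(-2.8333) + (-2.8333)·(-2.8333) + (-2.8333)·(-2.8333) + (4.1667)·(4.1667)) / 5 = 58.8333/5 = 11.7667
  S[A,B] = ((4.1667)·(2.5) + (0.1667)·(1.5) + (-2.8333)·(-2.5) + (-2.8333)·(0.5) + (-2.8333)·(-4.5) + (4.1667)·(2.5)) / 5 = 39.5/5 = 7.9
  S[B,B] = ((2.5)·(2.5) + (1.5)·(1.5) + (-2.5)·(-2.5) + (0.5)·(0.5) + (-4.5)·(-4.5) + (2.5)·(2.5)) / 5 = 41.5/5 = 8.3

S is symmetric (S[j,i] = S[i,j]). Assembling:

S = [[11.7667, 7.9],
 [7.9, 8.3]]


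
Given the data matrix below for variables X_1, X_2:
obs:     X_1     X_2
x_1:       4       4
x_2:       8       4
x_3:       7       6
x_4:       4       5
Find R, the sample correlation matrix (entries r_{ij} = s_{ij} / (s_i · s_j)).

Step 1 — column means:
  mean(X_1) = (4 + 8 + 7 + 4) / 4 = 23/4 = 5.75
  mean(X_2) = (4 + 4 + 6 + 5) / 4 = 19/4 = 4.75

Step 2 — sample variances and covariances s[i,j] = (1/(n-1)) · Σ_k (x_{k,i} - mean_i) · (x_{k,j} - mean_j), with n-1 = 3:
  s[X_1,X_1] = ((-1.75)·(-1.75) + (2.25)·(2.25) + (1.25)·(1.25) + (-1.75)·(-1.75)) / 3 = 12.75/3 = 4.25
  s[X_1,X_2] = ((-1.75)·(-0.75) + (2.25)·(-0.75) + (1.25)·(1.25) + (-1.75)·(0.25)) / 3 = 0.75/3 = 0.25
  s[X_2,X_2] = ((-0.75)·(-0.75) + (-0.75)·(-0.75) + (1.25)·(1.25) + (0.25)·(0.25)) / 3 = 2.75/3 = 0.9167
  Sample standard deviations s_i = √(s[i,i]):
  s(X_1) = √(4.25) = 2.0616
  s(X_2) = √(0.9167) = 0.9574

Step 3 — r_{ij} = s_{ij} / (s_i · s_j):
  r[X_1,X_1] = 1 (diagonal).
  r[X_1,X_2] = 0.25 / (2.0616 · 0.9574) = 0.25 / 1.9738 = 0.1267
  r[X_2,X_2] = 1 (diagonal).

R is symmetric with unit diagonal. Assembling:

R = [[1, 0.1267],
 [0.1267, 1]]


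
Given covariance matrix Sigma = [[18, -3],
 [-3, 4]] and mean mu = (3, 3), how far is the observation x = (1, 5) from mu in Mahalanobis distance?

Step 1 — centre the observation: (x - mu) = (-2, 2).

Step 2 — invert Sigma. det(Sigma) = 18·4 - (-3)² = 63.
  Sigma^{-1} = (1/det) · [[d, -b], [-b, a]] = [[0.0635, 0.0476],
 [0.0476, 0.2857]].

Step 3 — form the quadratic (x - mu)^T · Sigma^{-1} · (x - mu):
  Sigma^{-1} · (x - mu) = (-0.0317, 0.4762).
  (x - mu)^T · [Sigma^{-1} · (x - mu)] = (-2)·(-0.0317) + (2)·(0.4762) = 1.0159.

Step 4 — take square root: d = √(1.0159) ≈ 1.0079.

d(x, mu) = √(1.0159) ≈ 1.0079


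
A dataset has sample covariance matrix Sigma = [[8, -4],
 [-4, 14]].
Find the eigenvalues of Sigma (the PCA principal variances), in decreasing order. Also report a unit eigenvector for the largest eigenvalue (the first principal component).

Step 1 — characteristic polynomial of 2×2 Sigma:
  det(Sigma - λI) = λ² - trace · λ + det = 0.
  trace = 8 + 14 = 22, det = 8·14 - (-4)² = 96.
Step 2 — discriminant:
  Δ = trace² - 4·det = 484 - 384 = 100.
Step 3 — eigenvalues:
  λ = (trace ± √Δ)/2 = (22 ± 10)/2,
  λ_1 = 16,  λ_2 = 6.

Step 4 — unit eigenvector for λ_1: solve (Sigma - λ_1 I)v = 0. First row:
  (8 - 16)·v_x + (-4)·v_y = 0, i.e. (-8)·v_x + (-4)·v_y = 0,
  so v ∝ (b, λ_1 - a) = (-4, 8); multiply by -1 so the first entry is positive: u = (4, -8).
  ||u|| = √((4)² + (-8)²) = √(80) ≈ 8.9443,
  v_1 = u/||u|| ≈ (0.4472, -0.8944) (||v_1|| = 1).

λ_1 = 16,  λ_2 = 6;  v_1 ≈ (0.4472, -0.8944)


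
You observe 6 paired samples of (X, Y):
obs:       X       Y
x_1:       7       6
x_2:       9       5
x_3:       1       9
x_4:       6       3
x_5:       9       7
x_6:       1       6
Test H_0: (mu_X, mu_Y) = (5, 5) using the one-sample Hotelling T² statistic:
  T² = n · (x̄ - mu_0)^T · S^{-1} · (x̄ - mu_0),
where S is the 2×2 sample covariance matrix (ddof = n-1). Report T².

Step 1 — sample mean vector:
  mean(X) = (7 + 9 + 1 + 6 + 9 + 1) / 6 = 33/6 = 5.5
  mean(Y) = (6 + 5 + 9 + 3 + 7 + 6) / 6 = 36/6 = 6
  x̄ = (5.5, 6),  deviation x̄ - mu_0 = (5.5, 6) - (5, 5) = (0.5, 1).

Step 2 — sample covariance matrix, S[i,j] = (1/(n-1)) · Σ_k (x_{k,i} - mean_i) · (x_{k,j} - mean_j), divisor n-1 = 5:
  S[X,X] = ((1.5)·(1.5) + (3.5)·(3.5) + (-4.5)·(-4.5) + (0.5)·(0.5) + (3.5)·(3.5) + (-4.5)·(-4.5)) / 5 = 67.5/5 = 13.5
  S[X,Y] = ((1.5)·(0) + (3.5)·(-1) + (-4.5)·(3) + (0.5)·(-3) + (3.5)·(1) + (-4.5)·(0)) / 5 = -15/5 = -3
  S[Y,Y] = ((0)·(0) + (-1)·(-1) + (3)·(3) + (-3)·(-3) + (1)·(1) + (0)·(0)) / 5 = 20/5 = 4
  S = [[13.5, -3],
 [-3, 4]].

Step 3 — invert S. det(S) = 13.5·4 - (-3)² = 45.
  S^{-1} = (1/det) · [[d, -b], [-b, a]] = [[0.0889, 0.0667],
 [0.0667, 0.3]].

Step 4 — quadratic form (x̄ - mu_0)^T · S^{-1} · (x̄ - mu_0):
  S^{-1} · (x̄ - mu_0) = (0.1111, 0.3333),
  (x̄ - mu_0)^T · [...] = (0.5)·(0.1111) + (1)·(0.3333) = 0.3889.

Step 5 — scale by n: T² = 6 · 0.3889 = 2.3333.

T² ≈ 2.3333


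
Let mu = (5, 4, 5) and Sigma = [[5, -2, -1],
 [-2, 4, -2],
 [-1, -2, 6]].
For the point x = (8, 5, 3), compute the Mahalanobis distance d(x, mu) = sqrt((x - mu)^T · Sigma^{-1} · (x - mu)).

Step 1 — centre the observation: (x - mu) = (3, 1, -2).

Step 2 — invert Sigma (cofactor / det for 3×3, or solve directly):
  Sigma^{-1} = [[0.3125, 0.2188, 0.125],
 [0.2188, 0.4531, 0.1875],
 [0.125, 0.1875, 0.25]].

Step 3 — form the quadratic (x - mu)^T · Sigma^{-1} · (x - mu):
  Sigma^{-1} · (x - mu) = (0.9062, 0.7344, 0.0625).
  (x - mu)^T · [Sigma^{-1} · (x - mu)] = (3)·(0.9062) + (1)·(0.7344) + (-2)·(0.0625) = 3.3281.

Step 4 — take square root: d = √(3.3281) ≈ 1.8243.

d(x, mu) = √(3.3281) ≈ 1.8243


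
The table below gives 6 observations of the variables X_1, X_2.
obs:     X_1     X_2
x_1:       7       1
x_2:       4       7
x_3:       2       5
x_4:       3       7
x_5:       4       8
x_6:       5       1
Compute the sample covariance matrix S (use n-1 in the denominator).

Step 1 — column means:
  mean(X_1) = (7 + 4 + 2 + 3 + 4 + 5) / 6 = 25/6 = 4.1667
  mean(X_2) = (1 + 7 + 5 + 7 + 8 + 1) / 6 = 29/6 = 4.8333

Step 2 — sample covariance S[i,j] = (1/(n-1)) · Σ_k (x_{k,i} - mean_i) · (x_{k,j} - mean_j), with n-1 = 5.
  S[X_1,X_1] = ((2.8333)·(2.8333) + (-0.1667)·(-0.1667) + (-2.1667)·(-2.1667) + (-1.1667)·(-1.1667) + (-0.1667)·(-0.1667) + (0.8333)·(0.8333)) / 5 = 14.8333/5 = 2.9667
  S[X_1,X_2] = ((2.8333)·(-3.8333) + (-0.1667)·(2.1667) + (-2.1667)·(0.1667) + (-1.1667)·(2.1667) + (-0.1667)·(3.1667) + (0.8333)·(-3.8333)) / 5 = -17.8333/5 = -3.5667
  S[X_2,X_2] = ((-3.8333)·(-3.8333) + (2.1667)·(2.1667) + (0.1667)·(0.1667) + (2.1667)·(2.1667) + (3.1667)·(3.1667) + (-3.8333)·(-3.8333)) / 5 = 48.8333/5 = 9.7667

S is symmetric (S[j,i] = S[i,j]). Assembling:

S = [[2.9667, -3.5667],
 [-3.5667, 9.7667]]


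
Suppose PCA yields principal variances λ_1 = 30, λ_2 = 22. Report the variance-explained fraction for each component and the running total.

Step 1 — total variance = trace(Sigma) = Σ λ_i = 30 + 22 = 52.

Step 2 — fraction explained by component i = λ_i / Σ λ:
  PC1: 30/52 = 0.5769
  PC2: 22/52 = 0.4231

Step 3 — cumulative fraction after k components = (λ_1 + ... + λ_k) / Σ λ:
  k = 1: 30/52 = 0.5769
  k = 2: (30 + 22)/52 = 52/52 = 1

Summary (fraction, with percent):

explained: PC1 0.5769 (57.69%), PC2 0.4231 (42.31%);  cumulative: 0.5769, 1


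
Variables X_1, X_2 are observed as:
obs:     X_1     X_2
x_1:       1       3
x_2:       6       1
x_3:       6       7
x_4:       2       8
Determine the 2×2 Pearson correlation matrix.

Step 1 — column means:
  mean(X_1) = (1 + 6 + 6 + 2) / 4 = 15/4 = 3.75
  mean(X_2) = (3 + 1 + 7 + 8) / 4 = 19/4 = 4.75

Step 2 — sample variances and covariances s[i,j] = (1/(n-1)) · Σ_k (x_{k,i} - mean_i) · (x_{k,j} - mean_j), with n-1 = 3:
  s[X_1,X_1] = ((-2.75)·(-2.75) + (2.25)·(2.25) + (2.25)·(2.25) + (-1.75)·(-1.75)) / 3 = 20.75/3 = 6.9167
  s[X_1,X_2] = ((-2.75)·(-1.75) + (2.25)·(-3.75) + (2.25)·(2.25) + (-1.75)·(3.25)) / 3 = -4.25/3 = -1.4167
  s[X_2,X_2] = ((-1.75)·(-1.75) + (-3.75)·(-3.75) + (2.25)·(2.25) + (3.25)·(3.25)) / 3 = 32.75/3 = 10.9167
  Sample standard deviations s_i = √(s[i,i]):
  s(X_1) = √(6.9167) = 2.63
  s(X_2) = √(10.9167) = 3.304

Step 3 — r_{ij} = s_{ij} / (s_i · s_j):
  r[X_1,X_1] = 1 (diagonal).
  r[X_1,X_2] = -1.4167 / (2.63 · 3.304) = -1.4167 / 8.6895 = -0.163
  r[X_2,X_2] = 1 (diagonal).

R is symmetric with unit diagonal. Assembling:

R = [[1, -0.163],
 [-0.163, 1]]


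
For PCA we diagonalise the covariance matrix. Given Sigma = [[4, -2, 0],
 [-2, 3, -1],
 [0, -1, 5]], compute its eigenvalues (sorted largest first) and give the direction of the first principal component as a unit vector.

Step 1 — characteristic polynomial p(λ) = det(λI - Sigma) = λ³ - tr·λ² + c_1·λ - det, where tr = trace, c_1 = sum of the principal 2×2 minors, det = det(Sigma):
  tr = 4 + 3 + 5 = 12,
  c_1 = (4·3 - (-2)²) + (4·5 - (0)²) + (3·5 - (-1)²) = 8 + 20 + 14 = 42,
  det = 4·(3·5 - (-1)²) - (-2)·((-2)·5 - (-1)·(0)) + (0)·((-2)·(-1) - 3·(0)) = 4·(14) - (-2)·(-10) + (0)·(2) = 36.
  So p(λ) = λ³ - 12λ² + 42λ - 36.
Step 2 — look for an integer root (rational root theorem: any rational root is an integer divisor of 36). Testing λ = 6:
  p(6) = 216 - 432 + 252 - 36 = 0  ✓
  Dividing out (λ - 6): p(λ) = (λ - 6)(λ² - 6λ + 6).
Step 3 — remaining eigenvalues from the quadratic λ² - 6λ + 6 = 0:
  Δ = 6² - 4·6 = 36 - 24 = 12,  λ = (6 ± √12)/2 = (6 ± 3.4641)/2 ≈ 4.7321 or 1.2679.
  Sorted: λ_1 = 6,  λ_2 = 4.7321,  λ_3 = 1.2679  (check: sum = 12 = tr ✓).

Step 4 — unit eigenvector for λ_1 = 6: v spans the null space of (Sigma - λ_1 I), whose rows are
  r_1 = (-2, -2, 0),  r_2 = (-2, -3, -1),  r_3 = (0, -1, -1).
  v is orthogonal to every row, so take v ∝ r_1 × r_2 = ((-2)·(-1) - (0)·(-3), (0)·(-2) - (-2)·(-1), (-2)·(-3) - (-2)·(-2)) = (2, -2, 2).
  Rescale (divide by 2): u = (1, -1, 1).
  ||u|| = √((1)² + (-1)² + (1)²) = √(3) ≈ 1.7321,  v_1 = u/||u|| ≈ (0.5774, -0.5774, 0.5774) (||v_1|| = 1).

λ_1 = 6,  λ_2 = 4.7321,  λ_3 = 1.2679;  v_1 ≈ (0.5774, -0.5774, 0.5774)


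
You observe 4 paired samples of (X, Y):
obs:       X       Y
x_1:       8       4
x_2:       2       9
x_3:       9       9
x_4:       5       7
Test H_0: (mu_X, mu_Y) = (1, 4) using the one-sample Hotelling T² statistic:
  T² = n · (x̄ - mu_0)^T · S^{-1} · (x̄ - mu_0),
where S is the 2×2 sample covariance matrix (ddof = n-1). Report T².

Step 1 — sample mean vector:
  mean(X) = (8 + 2 + 9 + 5) / 4 = 24/4 = 6
  mean(Y) = (4 + 9 + 9 + 7) / 4 = 29/4 = 7.25
  x̄ = (6, 7.25),  deviation x̄ - mu_0 = (6, 7.25) - (1, 4) = (5, 3.25).

Step 2 — sample covariance matrix, S[i,j] = (1/(n-1)) · Σ_k (x_{k,i} - mean_i) · (x_{k,j} - mean_j), divisor n-1 = 3:
  S[X,X] = ((2)·(2) + (-4)·(-4) + (3)·(3) + (-1)·(-1)) / 3 = 30/3 = 10
  S[X,Y] = ((2)·(-3.25) + (-4)·(1.75) + (3)·(1.75) + (-1)·(-0.25)) / 3 = -8/3 = -2.6667
  S[Y,Y] = ((-3.25)·(-3.25) + (1.75)·(1.75) + (1.75)·(1.75) + (-0.25)·(-0.25)) / 3 = 16.75/3 = 5.5833
  S = [[10, -2.6667],
 [-2.6667, 5.5833]].

Step 3 — invert S. det(S) = 10·5.5833 - (-2.6667)² = 48.7222.
  S^{-1} = (1/det) · [[d, -b], [-b, a]] = [[0.1146, 0.0547],
 [0.0547, 0.2052]].

Step 4 — quadratic form (x̄ - mu_0)^T · S^{-1} · (x̄ - mu_0):
  S^{-1} · (x̄ - mu_0) = (0.7509, 0.9407),
  (x̄ - mu_0)^T · [...] = (5)·(0.7509) + (3.25)·(0.9407) = 6.8116.

Step 5 — scale by n: T² = 4 · 6.8116 = 27.2463.

T² ≈ 27.2463


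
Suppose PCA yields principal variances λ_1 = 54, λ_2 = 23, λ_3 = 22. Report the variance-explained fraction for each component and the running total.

Step 1 — total variance = trace(Sigma) = Σ λ_i = 54 + 23 + 22 = 99.

Step 2 — fraction explained by component i = λ_i / Σ λ:
  PC1: 54/99 = 0.5455
  PC2: 23/99 = 0.2323
  PC3: 22/99 = 0.2222

Step 3 — cumulative fraction after k components = (λ_1 + ... + λ_k) / Σ λ:
  k = 1: 54/99 = 0.5455
  k = 2: (54 + 23)/99 = 77/99 = 0.7778
  k = 3: (54 + 23 + 22)/99 = 99/99 = 1

Summary (fraction, with percent):

explained: PC1 0.5455 (54.55%), PC2 0.2323 (23.23%), PC3 0.2222 (22.22%);  cumulative: 0.5455, 0.7778, 1


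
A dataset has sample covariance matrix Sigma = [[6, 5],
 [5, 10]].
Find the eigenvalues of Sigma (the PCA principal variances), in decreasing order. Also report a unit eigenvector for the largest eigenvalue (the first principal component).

Step 1 — characteristic polynomial of 2×2 Sigma:
  det(Sigma - λI) = λ² - trace · λ + det = 0.
  trace = 6 + 10 = 16, det = 6·10 - (5)² = 35.
Step 2 — discriminant:
  Δ = trace² - 4·det = 256 - 140 = 116.
Step 3 — eigenvalues:
  λ = (trace ± √Δ)/2 = (16 ± 10.7703)/2,
  λ_1 = 13.3852,  λ_2 = 2.6148.

Step 4 — unit eigenvector for λ_1: solve (Sigma - λ_1 I)v = 0. First row:
  (6 - 13.3852)·v_x + (5)·v_y = 0, i.e. (-7.3852)·v_x + (5)·v_y = 0,
  so v ∝ (b, λ_1 - a) = (5, 7.3852) = u.
  ||u|| = √((5)² + (7.3852)²) = √(79.5407) ≈ 8.9186,
  v_1 = u/||u|| ≈ (0.5606, 0.8281) (||v_1|| = 1).

λ_1 = 13.3852,  λ_2 = 2.6148;  v_1 ≈ (0.5606, 0.8281)


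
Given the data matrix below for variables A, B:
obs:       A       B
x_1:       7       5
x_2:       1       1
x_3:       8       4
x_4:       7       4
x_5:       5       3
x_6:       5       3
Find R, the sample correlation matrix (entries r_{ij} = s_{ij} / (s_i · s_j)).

Step 1 — column means:
  mean(A) = (7 + 1 + 8 + 7 + 5 + 5) / 6 = 33/6 = 5.5
  mean(B) = (5 + 1 + 4 + 4 + 3 + 3) / 6 = 20/6 = 3.3333

Step 2 — sample variances and covariances s[i,j] = (1/(n-1)) · Σ_k (x_{k,i} - mean_i) · (x_{k,j} - mean_j), with n-1 = 5:
  s[A,A] = ((1.5)·(1.5) + (-4.5)·(-4.5) + (2.5)·(2.5) + (1.5)·(1.5) + (-0.5)·(-0.5) + (-0.5)·(-0.5)) / 5 = 31.5/5 = 6.3
  s[A,B] = ((1.5)·(1.6667) + (-4.5)·(-2.3333) + (2.5)·(0.6667) + (1.5)·(0.6667) + (-0.5)·(-0.3333) + (-0.5)·(-0.3333)) / 5 = 16/5 = 3.2
  s[B,B] = ((1.6667)·(1.6667) + (-2.3333)·(-2.3333) + (0.6667)·(0.6667) + (0.6667)·(0.6667) + (-0.3333)·(-0.3333) + (-0.3333)·(-0.3333)) / 5 = 9.3333/5 = 1.8667
  Sample standard deviations s_i = √(s[i,i]):
  s(A) = √(6.3) = 2.51
  s(B) = √(1.8667) = 1.3663

Step 3 — r_{ij} = s_{ij} / (s_i · s_j):
  r[A,A] = 1 (diagonal).
  r[A,B] = 3.2 / (2.51 · 1.3663) = 3.2 / 3.4293 = 0.9331
  r[B,B] = 1 (diagonal).

R is symmetric with unit diagonal. Assembling:

R = [[1, 0.9331],
 [0.9331, 1]]


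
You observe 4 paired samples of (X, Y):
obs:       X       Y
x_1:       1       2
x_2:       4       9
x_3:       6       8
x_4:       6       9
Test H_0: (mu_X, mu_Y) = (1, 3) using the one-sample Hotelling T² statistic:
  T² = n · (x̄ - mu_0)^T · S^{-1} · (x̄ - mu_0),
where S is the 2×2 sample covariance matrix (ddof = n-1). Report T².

Step 1 — sample mean vector:
  mean(X) = (1 + 4 + 6 + 6) / 4 = 17/4 = 4.25
  mean(Y) = (2 + 9 + 8 + 9) / 4 = 28/4 = 7
  x̄ = (4.25, 7),  deviation x̄ - mu_0 = (4.25, 7) - (1, 3) = (3.25, 4).

Step 2 — sample covariance matrix, S[i,j] = (1/(n-1)) · Σ_k (x_{k,i} - mean_i) · (x_{k,j} - mean_j), divisor n-1 = 3:
  S[X,X] = ((-3.25)·(-3.25) + (-0.25)·(-0.25) + (1.75)·(1.75) + (1.75)·(1.75)) / 3 = 16.75/3 = 5.5833
  S[X,Y] = ((-3.25)·(-5) + (-0.25)·(2) + (1.75)·(1) + (1.75)·(2)) / 3 = 21/3 = 7
  S[Y,Y] = ((-5)·(-5) + (2)·(2) + (1)·(1) + (2)·(2)) / 3 = 34/3 = 11.3333
  S = [[5.5833, 7],
 [7, 11.3333]].

Step 3 — invert S. det(S) = 5.5833·11.3333 - (7)² = 14.2778.
  S^{-1} = (1/det) · [[d, -b], [-b, a]] = [[0.7938, -0.4903],
 [-0.4903, 0.3911]].

Step 4 — quadratic form (x̄ - mu_0)^T · S^{-1} · (x̄ - mu_0):
  S^{-1} · (x̄ - mu_0) = (0.6187, -0.0292),
  (x̄ - mu_0)^T · [...] = (3.25)·(0.6187) + (4)·(-0.0292) = 1.894.

Step 5 — scale by n: T² = 4 · 1.894 = 7.5759.

T² ≈ 7.5759


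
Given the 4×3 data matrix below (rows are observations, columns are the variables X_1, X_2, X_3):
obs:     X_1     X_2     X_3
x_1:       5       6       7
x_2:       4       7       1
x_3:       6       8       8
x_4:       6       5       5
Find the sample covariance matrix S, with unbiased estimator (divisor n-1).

Step 1 — column means:
  mean(X_1) = (5 + 4 + 6 + 6) / 4 = 21/4 = 5.25
  mean(X_2) = (6 + 7 + 8 + 5) / 4 = 26/4 = 6.5
  mean(X_3) = (7 + 1 + 8 + 5) / 4 = 21/4 = 5.25

Step 2 — sample covariance S[i,j] = (1/(n-1)) · Σ_k (x_{k,i} - mean_i) · (x_{k,j} - mean_j), with n-1 = 3.
  S[X_1,X_1] = ((-0.25)·(-0.25) + (-1.25)·(-1.25) + (0.75)·(0.75) + (0.75)·(0.75)) / 3 = 2.75/3 = 0.9167
  S[X_1,X_2] = ((-0.25)·(-0.5) + (-1.25)·(0.5) + (0.75)·(1.5) + (0.75)·(-1.5)) / 3 = -0.5/3 = -0.1667
  S[X_1,X_3] = ((-0.25)·(1.75) + (-1.25)·(-4.25) + (0.75)·(2.75) + (0.75)·(-0.25)) / 3 = 6.75/3 = 2.25
  S[X_2,X_2] = ((-0.5)·(-0.5) + (0.5)·(0.5) + (1.5)·(1.5) + (-1.5)·(-1.5)) / 3 = 5/3 = 1.6667
  S[X_2,X_3] = ((-0.5)·(1.75) + (0.5)·(-4.25) + (1.5)·(2.75) + (-1.5)·(-0.25)) / 3 = 1.5/3 = 0.5
  S[X_3,X_3] = ((1.75)·(1.75) + (-4.25)·(-4.25) + (2.75)·(2.75) + (-0.25)·(-0.25)) / 3 = 28.75/3 = 9.5833

S is symmetric (S[j,i] = S[i,j]). Assembling:

S = [[0.9167, -0.1667, 2.25],
 [-0.1667, 1.6667, 0.5],
 [2.25, 0.5, 9.5833]]


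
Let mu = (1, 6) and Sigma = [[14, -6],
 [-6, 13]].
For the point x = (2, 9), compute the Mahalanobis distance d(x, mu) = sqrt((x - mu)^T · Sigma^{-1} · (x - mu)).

Step 1 — centre the observation: (x - mu) = (1, 3).

Step 2 — invert Sigma. det(Sigma) = 14·13 - (-6)² = 146.
  Sigma^{-1} = (1/det) · [[d, -b], [-b, a]] = [[0.089, 0.0411],
 [0.0411, 0.0959]].

Step 3 — form the quadratic (x - mu)^T · Sigma^{-1} · (x - mu):
  Sigma^{-1} · (x - mu) = (0.2123, 0.3288).
  (x - mu)^T · [Sigma^{-1} · (x - mu)] = (1)·(0.2123) + (3)·(0.3288) = 1.1986.

Step 4 — take square root: d = √(1.1986) ≈ 1.0948.

d(x, mu) = √(1.1986) ≈ 1.0948


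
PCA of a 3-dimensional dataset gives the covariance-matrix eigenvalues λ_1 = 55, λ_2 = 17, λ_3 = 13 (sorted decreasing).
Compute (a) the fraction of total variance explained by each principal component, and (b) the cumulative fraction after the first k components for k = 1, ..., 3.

Step 1 — total variance = trace(Sigma) = Σ λ_i = 55 + 17 + 13 = 85.

Step 2 — fraction explained by component i = λ_i / Σ λ:
  PC1: 55/85 = 0.6471
  PC2: 17/85 = 0.2
  PC3: 13/85 = 0.1529

Step 3 — cumulative fraction after k components = (λ_1 + ... + λ_k) / Σ λ:
  k = 1: 55/85 = 0.6471
  k = 2: (55 + 17)/85 = 72/85 = 0.8471
  k = 3: (55 + 17 + 13)/85 = 85/85 = 1

Summary (fraction, with percent):

explained: PC1 0.6471 (64.71%), PC2 0.2 (20%), PC3 0.1529 (15.29%);  cumulative: 0.6471, 0.8471, 1


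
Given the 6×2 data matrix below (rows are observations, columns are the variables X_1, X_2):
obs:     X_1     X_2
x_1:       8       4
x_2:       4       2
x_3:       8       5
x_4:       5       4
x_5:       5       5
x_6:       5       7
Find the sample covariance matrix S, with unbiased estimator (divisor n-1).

Step 1 — column means:
  mean(X_1) = (8 + 4 + 8 + 5 + 5 + 5) / 6 = 35/6 = 5.8333
  mean(X_2) = (4 + 2 + 5 + 4 + 5 + 7) / 6 = 27/6 = 4.5

Step 2 — sample covariance S[i,j] = (1/(n-1)) · Σ_k (x_{k,i} - mean_i) · (x_{k,j} - mean_j), with n-1 = 5.
  S[X_1,X_1] = ((2.1667)·(2.1667) + (-1.8333)·(-1.8333) + (2.1667)·(2.1667) + (-0.8333)·(-0.8333) + (-0.8333)·(-0.8333) + (-0.8333)·(-0.8333)) / 5 = 14.8333/5 = 2.9667
  S[X_1,X_2] = ((2.1667)·(-0.5) + (-1.8333)·(-2.5) + (2.1667)·(0.5) + (-0.8333)·(-0.5) + (-0.8333)·(0.5) + (-0.8333)·(2.5)) / 5 = 2.5/5 = 0.5
  S[X_2,X_2] = ((-0.5)·(-0.5) + (-2.5)·(-2.5) + (0.5)·(0.5) + (-0.5)·(-0.5) + (0.5)·(0.5) + (2.5)·(2.5)) / 5 = 13.5/5 = 2.7

S is symmetric (S[j,i] = S[i,j]). Assembling:

S = [[2.9667, 0.5],
 [0.5, 2.7]]


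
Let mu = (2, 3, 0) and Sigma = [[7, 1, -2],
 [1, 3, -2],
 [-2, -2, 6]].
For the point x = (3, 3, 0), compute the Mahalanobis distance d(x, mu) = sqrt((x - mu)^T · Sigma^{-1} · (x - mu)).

Step 1 — centre the observation: (x - mu) = (1, 0, 0).

Step 2 — invert Sigma (cofactor / det for 3×3, or solve directly):
  Sigma^{-1} = [[0.1591, -0.0227, 0.0455],
 [-0.0227, 0.4318, 0.1364],
 [0.0455, 0.1364, 0.2273]].

Step 3 — form the quadratic (x - mu)^T · Sigma^{-1} · (x - mu):
  Sigma^{-1} · (x - mu) = (0.1591, -0.0227, 0.0455).
  (x - mu)^T · [Sigma^{-1} · (x - mu)] = (1)·(0.1591) + (0)·(-0.0227) + (0)·(0.0455) = 0.1591.

Step 4 — take square root: d = √(0.1591) ≈ 0.3989.

d(x, mu) = √(0.1591) ≈ 0.3989
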